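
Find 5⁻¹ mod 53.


Use the extended Euclidean algorithm to write 1 = 5·s + 53·t; then s mod 53 is the inverse.
Euclidean algorithm:
  5 = 0·53 + 5
  53 = 10·5 + 3
  5 = 1·3 + 2
  3 = 1·2 + 1
  2 = 2·1 + 0
gcd(5,53) = 1
Back-substitution gives: 5·(-21) + 53·(2) = 1
So 5⁻¹ ≡ -21 ≡ 32 (mod 53)
Check: 5 × 32 = 160 ≡ 1 (mod 53) ✓

5⁻¹ ≡ 32 (mod 53)


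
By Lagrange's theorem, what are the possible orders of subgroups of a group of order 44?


Lagrange's theorem: |H| divides |G|
|G| = 44
Divisors of 44: 1, 2, 4, 11, 22, 44

Possible subgroup orders: {1, 2, 4, 11, 22, 44}


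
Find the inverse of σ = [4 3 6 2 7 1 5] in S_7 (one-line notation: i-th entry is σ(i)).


To find σ⁻¹, swap domain and range:
σ(1) = 4 → σ⁻¹(4) = 1
σ(2) = 3 → σ⁻¹(3) = 2
σ(3) = 6 → σ⁻¹(6) = 3
σ(4) = 2 → σ⁻¹(2) = 4
σ(5) = 7 → σ⁻¹(7) = 5
σ(6) = 1 → σ⁻¹(1) = 6
σ(7) = 5 → σ⁻¹(5) = 7

σ⁻¹ = [6 4 2 1 7 3 5]


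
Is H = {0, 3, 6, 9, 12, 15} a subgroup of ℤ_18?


Subgroup test for H = {0, 3, 6, 9, 12, 15} in (ℤ_18, +):
(1) 0 ∈ H? Yes
(2) Closure: for all a,b ∈ H, (a+b) mod 18 ∈ H? Yes
(3) Inverses: for all a ∈ H, -a mod 18 ∈ H? Yes

Yes, H is a subgroup of ℤ_18


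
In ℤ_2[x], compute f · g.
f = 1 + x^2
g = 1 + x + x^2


Expand and collect like terms; reduce coefficients mod 2:
x^0: 1·1 = 1 ≡ 1 (mod 2)
x^1: 1·1 + 0·1 = 1 ≡ 1 (mod 2)
x^2: 1·1 + 0·1 + 1·1 = 2 ≡ 0 (mod 2)
x^3: 0·1 + 1·1 = 1 ≡ 1 (mod 2)
x^4: 1·1 = 1 ≡ 1 (mod 2)
Result: 1 + x + x^3 + x^4

f · g = 1 + x + x^3 + x^4


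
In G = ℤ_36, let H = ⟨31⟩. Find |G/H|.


|⟨31⟩| = n / gcd(31, 36) = 36 / 1 = 36
H is normal (ℤ_36 is abelian).
|G/H| = |G| / |H| = 36 / 36 = 1

|G/H| = 1


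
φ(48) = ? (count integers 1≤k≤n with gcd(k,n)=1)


Factor n: 48 = 2^4 × 3
φ(n) = n · ∏(1 - 1/p) over distinct primes p | n
φ(48) = 48 · (1 - 1/2) · (1 - 1/3) = 16

φ(48) = 16


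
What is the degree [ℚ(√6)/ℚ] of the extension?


√6 has minimal polynomial x² - 6 (irreducible over ℚ since 6 is squarefree)

[ℚ(√6)/ℚ] = 2


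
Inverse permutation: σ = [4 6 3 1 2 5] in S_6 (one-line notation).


To find σ⁻¹, swap domain and range:
σ(1) = 4 → σ⁻¹(4) = 1
σ(2) = 6 → σ⁻¹(6) = 2
σ(3) = 3 → σ⁻¹(3) = 3
σ(4) = 1 → σ⁻¹(1) = 4
σ(5) = 2 → σ⁻¹(2) = 5
σ(6) = 5 → σ⁻¹(5) = 6

σ⁻¹ = [4 5 3 1 6 2]


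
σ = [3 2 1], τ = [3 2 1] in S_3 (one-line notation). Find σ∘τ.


σ∘τ: apply τ first, then σ
1 →τ 3 →σ 1
2 →τ 2 →σ 2
3 →τ 1 →σ 3

σ∘τ = [1 2 3]


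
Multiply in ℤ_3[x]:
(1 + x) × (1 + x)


Expand and collect like terms; reduce coefficients mod 3:
x^0: 1·1 = 1 ≡ 1 (mod 3)
x^1: 1·1 + 1·1 = 2 ≡ 2 (mod 3)
x^2: 1·1 = 1 ≡ 1 (mod 3)
Result: 1 + 2x + x^2

f · g = 1 + 2x + x^2


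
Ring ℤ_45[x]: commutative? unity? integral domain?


ℤ_45 has zero divisors (3·15 ≡ 0), and these lift to constant zero divisors in ℤ_45[x]; so not an integral domain
Commutative: Yes
Integral domain: No
Has unity: Yes

ℤ_45[x]: Commutative=Yes, Unity=Yes


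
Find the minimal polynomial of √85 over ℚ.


√85 satisfies x² - 85 = 0, irreducible over ℚ since 85 is squarefree

Minimal polynomial: x² - 85


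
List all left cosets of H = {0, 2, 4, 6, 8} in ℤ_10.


H = {0, 2, 4, 6, 8}, |H| = 5
Number of cosets = |G|/|H| = 10/5 = 2
0 + H = {0, 2, 4, 6, 8}
1 + H = {1, 3, 5, 7, 9}

Cosets: 0+H={0,2,4,6,8}; 1+H={1,3,5,7,9}


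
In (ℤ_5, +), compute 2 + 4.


Operation: addition mod 5
2 + 4 = (a + b) mod 5 with a = 2, b = 4

2 + 4 = 1


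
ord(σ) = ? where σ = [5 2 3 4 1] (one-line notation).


Cycle decomposition: (1 5)
Cycle lengths: 2
Order = lcm(2) = 2

ord(σ) = 2


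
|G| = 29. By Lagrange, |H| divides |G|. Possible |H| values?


Lagrange's theorem: |H| divides |G|
|G| = 29
Divisors of 29: 1, 29

Possible subgroup orders: {1, 29}


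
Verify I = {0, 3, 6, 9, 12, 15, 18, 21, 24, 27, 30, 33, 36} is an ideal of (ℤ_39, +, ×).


Check ideal conditions for I = {0, 3, 6, 9, 12, 15, 18, 21, 24, 27, 30, 33, 36} in ℤ_39:
(1) I is an additive subgroup? Yes
(2) For r ∈ ℤ_39 and a ∈ I: r·a ∈ I? Yes

Yes, I is an ideal of ℤ_39


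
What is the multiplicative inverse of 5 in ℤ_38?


Use the extended Euclidean algorithm to write 1 = 5·s + 38·t; then s mod 38 is the inverse.
Euclidean algorithm:
  5 = 0·38 + 5
  38 = 7·5 + 3
  5 = 1·3 + 2
  3 = 1·2 + 1
  2 = 2·1 + 0
gcd(5,38) = 1
Back-substitution gives: 5·(-15) + 38·(2) = 1
So 5⁻¹ ≡ -15 ≡ 23 (mod 38)
Check: 5 × 23 = 115 ≡ 1 (mod 38) ✓

5⁻¹ ≡ 23 (mod 38)


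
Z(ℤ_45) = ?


Z(G) = {g ∈ G | gx = xg for all x ∈ G}
ℤ_45 is abelian, so Z(G) = G

Z(ℤ_45) = ℤ_45


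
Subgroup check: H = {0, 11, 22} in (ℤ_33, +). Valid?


Subgroup test for H = {0, 11, 22} in (ℤ_33, +):
(1) 0 ∈ H? Yes
(2) Closure: for all a,b ∈ H, (a+b) mod 33 ∈ H? Yes
(3) Inverses: for all a ∈ H, -a mod 33 ∈ H? Yes

Yes, H is a subgroup of ℤ_33


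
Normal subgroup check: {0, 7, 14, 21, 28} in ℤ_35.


H = {0, 7, 14, 21, 28} in ℤ_35
ℤ_35 is abelian; every subgroup of an abelian group is normal

Yes, normal subgroup


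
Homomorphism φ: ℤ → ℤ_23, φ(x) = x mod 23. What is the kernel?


Kernel = preimage of identity
ker(φ) = {x ∈ ℤ : x ≡ 0 (mod 23)} = 23ℤ = {0, ±23, ±46, ...}

ker(φ) = 23ℤ


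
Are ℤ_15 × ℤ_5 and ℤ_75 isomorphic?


Comparing ℤ_15 × ℤ_5 and ℤ_75:
gcd(15,5) = 5 ≠ 1. Max element order in ℤ_15×ℤ_5 is lcm(15,5) = 15 < 75, so it has no element of order 75

No, ℤ_15 × ℤ_5 ≇ ℤ_75


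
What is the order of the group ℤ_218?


ℤ_n has n elements.

|ℤ_218| = 218


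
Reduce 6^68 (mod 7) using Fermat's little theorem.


Fermat's little theorem: if p is prime and gcd(a,p)=1, then a^(p-1) ≡ 1 (mod p)
p = 7 is prime, gcd(6,7) = 1
Reduce exponent: 68 mod 6 = 2
So 6^68 ≡ 6^2 (mod 7)
6^2 mod 7 = 1

6^68 ≡ 1 (mod 7)


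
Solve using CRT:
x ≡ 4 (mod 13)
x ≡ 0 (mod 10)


m₁ = 13, m₂ = 10, gcd = 1, so CRT applies. M = m₁·m₂ = 130
Let M₁ = M/m₁ = 10, M₂ = M/m₂ = 13
Find y₁ ≡ M₁⁻¹ (mod m₁): 10⁻¹ ≡ 4 (mod 13)
Find y₂ ≡ M₂⁻¹ (mod m₂): 13⁻¹ ≡ 7 (mod 10)
x = a₁·M₁·y₁ + a₂·M₂·y₂ = 4·10·4 + 0·13·7 = 160
Reduce mod 130: x ≡ 30
Check: 30 mod 13 = 4 ✓, 30 mod 10 = 0 ✓

x ≡ 30 (mod 130)


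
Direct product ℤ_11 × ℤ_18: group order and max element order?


|ℤ_11 × ℤ_18| = 11 × 18 = 198
Max element order = lcm(11,18) = 198
Cyclic? Yes (gcd=1)

|ℤ_11×ℤ_18| = 198, max element order = 198


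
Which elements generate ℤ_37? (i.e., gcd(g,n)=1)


g generates ℤ_n iff gcd(g,n) = 1
Prime factors of 37: 37
Generators are g ∈ {1,...,36} not divisible by any of these primes.
Generators: {1, 2, 3, 4, 5, 6, 7, 8, 9, 10, 11, 12, 13, 14, 15, 16, 17, 18, 19, 20, 21, 22, 23, 24, 25, 26, 27, 28, 29, 30, 31, 32, 33, 34, 35, 36}
Number of generators = φ(37) = 36

Generators of ℤ_37 = {1, 2, 3, 4, 5, 6, 7, 8, 9, 10, 11, 12, 13, 14, 15, 16, 17, 18, 19, 20, 21, 22, 23, 24, 25, 26, 27, 28, 29, 30, 31, 32, 33, 34, 35, 36}


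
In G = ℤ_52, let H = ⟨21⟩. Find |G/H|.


|⟨21⟩| = n / gcd(21, 52) = 52 / 1 = 52
H is normal (ℤ_52 is abelian).
|G/H| = |G| / |H| = 52 / 52 = 1

|G/H| = 1


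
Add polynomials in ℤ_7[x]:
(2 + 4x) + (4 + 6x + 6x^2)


Add coefficients mod 7:
x^0: 2 + 4 = 6 (mod 7)
x^1: 4 + 6 = 3 (mod 7)
x^2: 0 + 6 = 6 (mod 7)
Result: 6 + 3x + 6x^2

f + g = 6 + 3x + 6x^2


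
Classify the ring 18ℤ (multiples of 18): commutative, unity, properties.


18ℤ is a commutative ring under +,× but has no multiplicative identity (1 ∉ 18ℤ); it has no zero divisors, but without unity it is not an integral domain
Commutative: Yes
Integral domain: No
Has unity: No

18ℤ (multiples of 18): Commutative=Yes, Unity=No


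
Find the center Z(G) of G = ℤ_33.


Z(G) = {g ∈ G | gx = xg for all x ∈ G}
ℤ_33 is abelian, so Z(G) = G

Z(ℤ_33) = ℤ_33


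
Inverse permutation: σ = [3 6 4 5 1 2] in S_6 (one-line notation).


To find σ⁻¹, swap domain and range:
σ(1) = 3 → σ⁻¹(3) = 1
σ(2) = 6 → σ⁻¹(6) = 2
σ(3) = 4 → σ⁻¹(4) = 3
σ(4) = 5 → σ⁻¹(5) = 4
σ(5) = 1 → σ⁻¹(1) = 5
σ(6) = 2 → σ⁻¹(2) = 6

σ⁻¹ = [5 6 1 3 4 2]


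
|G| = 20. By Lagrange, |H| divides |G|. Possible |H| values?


Lagrange's theorem: |H| divides |G|
|G| = 20
Divisors of 20: 1, 2, 4, 5, 10, 20

Possible subgroup orders: {1, 2, 4, 5, 10, 20}


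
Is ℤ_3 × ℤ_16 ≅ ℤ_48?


Comparing ℤ_3 × ℤ_16 and ℤ_48:
gcd(3,16) = 1, so ℤ_3 × ℤ_16 ≅ ℤ_48 (CRT)

Yes, ℤ_3 × ℤ_16 ≅ ℤ_48


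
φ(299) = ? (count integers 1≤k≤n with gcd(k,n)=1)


Factor n: 299 = 13 × 23
φ(n) = n · ∏(1 - 1/p) over distinct primes p | n
φ(299) = 299 · (1 - 1/13) · (1 - 1/23) = 264

φ(299) = 264


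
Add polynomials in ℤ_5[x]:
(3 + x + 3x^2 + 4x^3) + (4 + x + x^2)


Add coefficients mod 5:
x^0: 3 + 4 = 2 (mod 5)
x^1: 1 + 1 = 2 (mod 5)
x^2: 3 + 1 = 4 (mod 5)
x^3: 4 + 0 = 4 (mod 5)
Result: 2 + 2x + 4x^2 + 4x^3

f + g = 2 + 2x + 4x^2 + 4x^3


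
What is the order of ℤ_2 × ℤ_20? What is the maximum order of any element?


|ℤ_2 × ℤ_20| = 2 × 20 = 40
Max element order = lcm(2,20) = 20
Cyclic? No (gcd=2)

|ℤ_2×ℤ_20| = 40, max element order = 20


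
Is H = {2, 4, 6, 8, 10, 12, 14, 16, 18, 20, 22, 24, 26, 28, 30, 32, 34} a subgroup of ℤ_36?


Subgroup test for H = {2, 4, 6, 8, 10, 12, 14, 16, 18, 20, 22, 24, 26, 28, 30, 32, 34} in (ℤ_36, +):
(1) 0 ∈ H? No
(2) Closure: for all a,b ∈ H, (a+b) mod 36 ∈ H? No  [counterexample: 2 + 34 = 0 ∉ H]
(3) Inverses: for all a ∈ H, -a mod 36 ∈ H? Yes

No, H is not a subgroup of ℤ_36


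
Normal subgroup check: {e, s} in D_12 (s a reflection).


H = {e, s} in D_12 (s a reflection)
r·s·r⁻¹ = sr⁻² ≠ s for n ≥ 3, so {e, s} is not closed under conjugation

No, not a normal subgroup


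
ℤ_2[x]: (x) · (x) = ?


Expand and collect like terms; reduce coefficients mod 2:
x^0: 0·0 = 0 ≡ 0 (mod 2)
x^1: 0·1 + 1·0 = 0 ≡ 0 (mod 2)
x^2: 1·1 = 1 ≡ 1 (mod 2)
Result: x^2

f · g = x^2


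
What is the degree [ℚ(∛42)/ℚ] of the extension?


∛42 has minimal polynomial x³ - 42 (irreducible over ℚ since 42 is not a perfect cube)

[ℚ(∛42)/ℚ] = 3


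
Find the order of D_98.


|D_n| = 2n (n rotations and n reflections)
|D_98| = 2×98 = 196

|D_98| = 196


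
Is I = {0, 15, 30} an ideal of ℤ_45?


Check ideal conditions for I = {0, 15, 30} in ℤ_45:
(1) I is an additive subgroup? Yes
(2) For r ∈ ℤ_45 and a ∈ I: r·a ∈ I? Yes

Yes, I is an ideal of ℤ_45


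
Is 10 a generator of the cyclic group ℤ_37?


g generates ℤ_n iff gcd(g, n) = 1
gcd(10, 37) = 1
Since gcd = 1, 10 is a generator.

Yes, 10 generates ℤ_37


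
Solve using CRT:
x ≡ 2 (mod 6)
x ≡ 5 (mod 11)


m₁ = 6, m₂ = 11, gcd = 1, so CRT applies. M = m₁·m₂ = 66
Let M₁ = M/m₁ = 11, M₂ = M/m₂ = 6
Find y₁ ≡ M₁⁻¹ (mod m₁): 11⁻¹ ≡ 5 (mod 6)
Find y₂ ≡ M₂⁻¹ (mod m₂): 6⁻¹ ≡ 2 (mod 11)
x = a₁·M₁·y₁ + a₂·M₂·y₂ = 2·11·5 + 5·6·2 = 170
Reduce mod 66: x ≡ 38
Check: 38 mod 6 = 2 ✓, 38 mod 11 = 5 ✓

x ≡ 38 (mod 66)


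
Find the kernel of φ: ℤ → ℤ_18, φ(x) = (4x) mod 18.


Kernel = preimage of identity
ker(φ) = {x ∈ ℤ : 4x ≡ 0 (mod 18)}. gcd(4,18) = 2, so 4x ≡ 0 (mod 18) ⟺ x ≡ 0 (mod 18/2 = 9). Hence ker(φ) = 9ℤ

ker(φ) = 9ℤ


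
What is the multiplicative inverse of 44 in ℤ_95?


Use the extended Euclidean algorithm to write 1 = 44·s + 95·t; then s mod 95 is the inverse.
Euclidean algorithm:
  44 = 0·95 + 44
  95 = 2·44 + 7
  44 = 6·7 + 2
  7 = 3·2 + 1
  2 = 2·1 + 0
gcd(44,95) = 1
Back-substitution gives: 44·(-41) + 95·(19) = 1
So 44⁻¹ ≡ -41 ≡ 54 (mod 95)
Check: 44 × 54 = 2376 ≡ 1 (mod 95) ✓

44⁻¹ ≡ 54 (mod 95)


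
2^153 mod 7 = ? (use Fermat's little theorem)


Fermat's little theorem: if p is prime and gcd(a,p)=1, then a^(p-1) ≡ 1 (mod p)
p = 7 is prime, gcd(2,7) = 1
Reduce exponent: 153 mod 6 = 3
So 2^153 ≡ 2^3 (mod 7)
2^3 mod 7 = 1

2^153 ≡ 1 (mod 7)


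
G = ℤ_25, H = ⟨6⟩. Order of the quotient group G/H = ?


|⟨6⟩| = n / gcd(6, 25) = 25 / 1 = 25
H is normal (ℤ_25 is abelian).
|G/H| = |G| / |H| = 25 / 25 = 1

|G/H| = 1


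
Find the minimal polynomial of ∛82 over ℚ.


∛82 satisfies x³ - 82 = 0, irreducible over ℚ (no rational root; 82 is not a perfect cube)

Minimal polynomial: x³ - 82


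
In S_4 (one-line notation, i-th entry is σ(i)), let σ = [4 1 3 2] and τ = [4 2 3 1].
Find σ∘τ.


σ∘τ: apply τ first, then σ
1 →τ 4 →σ 2
2 →τ 2 →σ 1
3 →τ 3 →σ 3
4 →τ 1 →σ 4

σ∘τ = [2 1 3 4]


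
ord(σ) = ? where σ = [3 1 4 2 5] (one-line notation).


Cycle decomposition: (1 3 4 2)
Cycle lengths: 4
Order = lcm(4) = 4

ord(σ) = 4


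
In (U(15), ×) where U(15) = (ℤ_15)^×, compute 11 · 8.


Operation: multiplication mod 15
11 · 8 = (a × b) mod 15 with a = 11, b = 8

11 · 8 = 13


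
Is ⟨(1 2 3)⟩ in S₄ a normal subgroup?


H = ⟨(1 2 3)⟩ in S₄
(1 4)(1 2 3)(1 4)⁻¹ = (4 2 3) ∉ ⟨(1 2 3)⟩

No, not a normal subgroup


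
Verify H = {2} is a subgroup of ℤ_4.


Subgroup test for H = {2} in (ℤ_4, +):
(1) 0 ∈ H? No
(2) Closure: for all a,b ∈ H, (a+b) mod 4 ∈ H? No  [counterexample: 2 + 2 = 0 ∉ H]
(3) Inverses: for all a ∈ H, -a mod 4 ∈ H? Yes

No, H is not a subgroup of ℤ_4


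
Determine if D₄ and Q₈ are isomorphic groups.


Comparing D₄ and Q₈:
D₄ has 5 elements of order 2; Q₈ has only 1

No, D₄ ≇ Q₈


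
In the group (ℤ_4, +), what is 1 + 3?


Operation: addition mod 4
1 + 3 = (a + b) mod 4 with a = 1, b = 3

1 + 3 = 0


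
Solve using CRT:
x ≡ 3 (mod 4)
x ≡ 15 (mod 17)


m₁ = 4, m₂ = 17, gcd = 1, so CRT applies. M = m₁·m₂ = 68
Let M₁ = M/m₁ = 17, M₂ = M/m₂ = 4
Find y₁ ≡ M₁⁻¹ (mod m₁): 17⁻¹ ≡ 1 (mod 4)
Find y₂ ≡ M₂⁻¹ (mod m₂): 4⁻¹ ≡ 13 (mod 17)
x = a₁·M₁·y₁ + a₂·M₂·y₂ = 3·17·1 + 15·4·13 = 831
Reduce mod 68: x ≡ 15
Check: 15 mod 4 = 3 ✓, 15 mod 17 = 15 ✓

x ≡ 15 (mod 68)


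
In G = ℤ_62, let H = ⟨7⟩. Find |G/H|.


|⟨7⟩| = n / gcd(7, 62) = 62 / 1 = 62
H is normal (ℤ_62 is abelian).
|G/H| = |G| / |H| = 62 / 62 = 1

|G/H| = 1


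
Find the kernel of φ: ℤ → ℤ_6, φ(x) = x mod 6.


Kernel = preimage of identity
ker(φ) = {x ∈ ℤ : x ≡ 0 (mod 6)} = 6ℤ = {0, ±6, ±12, ...}

ker(φ) = 6ℤ


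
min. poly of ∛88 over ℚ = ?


∛88 satisfies x³ - 88 = 0, irreducible over ℚ (no rational root; 88 is not a perfect cube)

Minimal polynomial: x³ - 88


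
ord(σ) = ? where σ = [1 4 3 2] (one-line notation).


Cycle decomposition: (2 4)
Cycle lengths: 2
Order = lcm(2) = 2

ord(σ) = 2


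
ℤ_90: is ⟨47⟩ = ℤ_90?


g generates ℤ_n iff gcd(g, n) = 1
gcd(47, 90) = 1
Since gcd = 1, 47 is a generator.

Yes, 47 generates ℤ_90


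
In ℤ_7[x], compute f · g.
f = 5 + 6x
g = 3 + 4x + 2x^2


Expand and collect like terms; reduce coefficients mod 7:
x^0: 5·3 = 15 ≡ 1 (mod 7)
x^1: 5·4 + 6·3 = 38 ≡ 3 (mod 7)
x^2: 5·2 + 6·4 = 34 ≡ 6 (mod 7)
x^3: 6·2 = 12 ≡ 5 (mod 7)
Result: 1 + 3x + 6x^2 + 5x^3

f · g = 1 + 3x + 6x^2 + 5x^3


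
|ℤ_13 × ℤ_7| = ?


|A × B| = |A| · |B|
|ℤ_13 × ℤ_7| = 13 × 7 = 91

|ℤ_13 × ℤ_7| = 91


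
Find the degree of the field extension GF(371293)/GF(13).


GF(371293) = GF(13^5), so the extension degree is 5

[GF(371293)/GF(13)] = 5


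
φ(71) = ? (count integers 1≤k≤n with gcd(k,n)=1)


Factor n: 71 = 71
φ(n) = n · ∏(1 - 1/p) over distinct primes p | n
φ(71) = 71 · (1 - 1/71) = 70

φ(71) = 70


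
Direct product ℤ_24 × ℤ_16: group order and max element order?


|ℤ_24 × ℤ_16| = 24 × 16 = 384
Max element order = lcm(24,16) = 48
Cyclic? No (gcd=8)

|ℤ_24×ℤ_16| = 384, max element order = 48


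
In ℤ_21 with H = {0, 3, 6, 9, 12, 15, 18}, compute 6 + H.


6 + H = {6 + h (mod 21) : h ∈ H}
6+0=6, 6+3=9, 6+6=12, 6+9=15, 6+12=18, 6+15=0, 6+18=3
6 + H = {0, 3, 6, 9, 12, 15, 18} = 0 + H

6 + H = {0, 3, 6, 9, 12, 15, 18}


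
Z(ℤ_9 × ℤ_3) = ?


Z(G) = {g ∈ G | gx = xg for all x ∈ G}
Direct product of abelian groups is abelian, so Z(G) = G

Z(ℤ_9 × ℤ_3) = ℤ_9 × ℤ_3


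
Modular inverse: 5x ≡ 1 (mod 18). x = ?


Use the extended Euclidean algorithm to write 1 = 5·s + 18·t; then s mod 18 is the inverse.
Euclidean algorithm:
  5 = 0·18 + 5
  18 = 3·5 + 3
  5 = 1·3 + 2
  3 = 1·2 + 1
  2 = 2·1 + 0
gcd(5,18) = 1
Back-substitution gives: 5·(-7) + 18·(2) = 1
So 5⁻¹ ≡ -7 ≡ 11 (mod 18)
Check: 5 × 11 = 55 ≡ 1 (mod 18) ✓

5⁻¹ ≡ 11 (mod 18)


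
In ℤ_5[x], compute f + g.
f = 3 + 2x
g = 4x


Add coefficients mod 5:
x^0: 3 + 0 = 3 (mod 5)
x^1: 2 + 4 = 1 (mod 5)
Result: 3 + x

f + g = 3 + x


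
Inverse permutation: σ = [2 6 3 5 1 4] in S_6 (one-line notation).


To find σ⁻¹, swap domain and range:
σ(1) = 2 → σ⁻¹(2) = 1
σ(2) = 6 → σ⁻¹(6) = 2
σ(3) = 3 → σ⁻¹(3) = 3
σ(4) = 5 → σ⁻¹(5) = 4
σ(5) = 1 → σ⁻¹(1) = 5
σ(6) = 4 → σ⁻¹(4) = 6

σ⁻¹ = [5 1 3 6 4 2]


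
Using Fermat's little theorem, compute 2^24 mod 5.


Fermat's little theorem: if p is prime and gcd(a,p)=1, then a^(p-1) ≡ 1 (mod p)
p = 5 is prime, gcd(2,5) = 1
Reduce exponent: 24 mod 4 = 0
So 2^24 ≡ 2^0 (mod 5)
2^0 = 1

2^24 ≡ 1 (mod 5)


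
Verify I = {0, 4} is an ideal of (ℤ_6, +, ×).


Check ideal conditions for I = {0, 4} in ℤ_6:
(1) I is an additive subgroup? No
(2) For r ∈ ℤ_6 and a ∈ I: r·a ∈ I? No  [counterexample: r=2, a=4, r·a mod 6 = 2 ∉ I]

No, I is not an ideal of ℤ_6


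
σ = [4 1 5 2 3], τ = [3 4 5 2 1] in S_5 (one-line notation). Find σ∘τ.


σ∘τ: apply τ first, then σ
1 →τ 3 →σ 5
2 →τ 4 →σ 2
3 →τ 5 →σ 3
4 →τ 2 →σ 1
5 →τ 1 →σ 4

σ∘τ = [5 2 3 1 4]


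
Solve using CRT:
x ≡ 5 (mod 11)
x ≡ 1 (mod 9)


m₁ = 11, m₂ = 9, gcd = 1, so CRT applies. M = m₁·m₂ = 99
Let M₁ = M/m₁ = 9, M₂ = M/m₂ = 11
Find y₁ ≡ M₁⁻¹ (mod m₁): 9⁻¹ ≡ 5 (mod 11)
Find y₂ ≡ M₂⁻¹ (mod m₂): 11⁻¹ ≡ 5 (mod 9)
x = a₁·M₁·y₁ + a₂·M₂·y₂ = 5·9·5 + 1·11·5 = 280
Reduce mod 99: x ≡ 82
Check: 82 mod 11 = 5 ✓, 82 mod 9 = 1 ✓

x ≡ 82 (mod 99)


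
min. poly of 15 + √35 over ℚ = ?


Let α = 15 + √35. Then α - 15 = √35, so (α - 15)² = 35, giving α² - 30α + 190 = 0. Degree 2 and α ∉ ℚ, so this is the minimal polynomial.

Minimal polynomial: x² - 30x + 190


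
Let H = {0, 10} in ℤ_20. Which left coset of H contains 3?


3 + H = {3 + h (mod 20) : h ∈ H}
3+0=3, 3+10=13

3 + H = {3, 13}


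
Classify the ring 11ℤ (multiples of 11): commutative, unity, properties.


11ℤ is a commutative ring under +,× but has no multiplicative identity (1 ∉ 11ℤ); it has no zero divisors, but without unity it is not an integral domain
Commutative: Yes
Integral domain: No
Has unity: No

11ℤ (multiples of 11): Commutative=Yes, Unity=No


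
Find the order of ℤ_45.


ℤ_n has n elements.

|ℤ_45| = 45


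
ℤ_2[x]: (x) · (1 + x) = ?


Expand and collect like terms; reduce coefficients mod 2:
x^0: 0·1 = 0 ≡ 0 (mod 2)
x^1: 0·1 + 1·1 = 1 ≡ 1 (mod 2)
x^2: 1·1 = 1 ≡ 1 (mod 2)
Result: x + x^2

f · g = x + x^2


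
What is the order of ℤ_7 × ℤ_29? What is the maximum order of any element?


|ℤ_7 × ℤ_29| = 7 × 29 = 203
Max element order = lcm(7,29) = 203
Cyclic? Yes (gcd=1)

|ℤ_7×ℤ_29| = 203, max element order = 203


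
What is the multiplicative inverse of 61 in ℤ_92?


Use the extended Euclidean algorithm to write 1 = 61·s + 92·t; then s mod 92 is the inverse.
Euclidean algorithm:
  61 = 0·92 + 61
  92 = 1·61 + 31
  61 = 1·31 + 30
  31 = 1·30 + 1
  30 = 30·1 + 0
gcd(61,92) = 1
Back-substitution gives: 61·(-3) + 92·(2) = 1
So 61⁻¹ ≡ -3 ≡ 89 (mod 92)
Check: 61 × 89 = 5429 ≡ 1 (mod 92) ✓

61⁻¹ ≡ 89 (mod 92)


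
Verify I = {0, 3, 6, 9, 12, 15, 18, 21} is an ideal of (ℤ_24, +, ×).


Check ideal conditions for I = {0, 3, 6, 9, 12, 15, 18, 21} in ℤ_24:
(1) I is an additive subgroup? Yes
(2) For r ∈ ℤ_24 and a ∈ I: r·a ∈ I? Yes

Yes, I is an ideal of ℤ_24


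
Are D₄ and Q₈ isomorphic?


Comparing D₄ and Q₈:
D₄ has 5 elements of order 2; Q₈ has only 1

No, D₄ ≇ Q₈


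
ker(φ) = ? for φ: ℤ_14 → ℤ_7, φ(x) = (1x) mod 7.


Kernel = preimage of identity
ker(φ) = {x ∈ ℤ_14 : 1x ≡ 0 (mod 7)}. Since 7 | 14, φ is well-defined. The kernel is the cyclic subgroup ⟨7⟩ of ℤ_14 (order 2), i.e. {0, 7}

ker(φ) = {0, 7}


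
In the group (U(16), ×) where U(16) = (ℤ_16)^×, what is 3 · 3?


Operation: multiplication mod 16
3 · 3 = (a × b) mod 16 with a = 3, b = 3

3 · 3 = 9


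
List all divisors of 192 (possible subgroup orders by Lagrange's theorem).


Lagrange's theorem: |H| divides |G|
|G| = 192
Divisors of 192: 1, 2, 3, 4, 6, 8, 12, 16, 24, 32, 48, 64, 96, 192

Possible subgroup orders: {1, 2, 3, 4, 6, 8, 12, 16, 24, 32, 48, 64, 96, 192}


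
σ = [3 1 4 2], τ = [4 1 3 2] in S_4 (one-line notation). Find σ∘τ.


σ∘τ: apply τ first, then σ
1 →τ 4 →σ 2
2 →τ 1 →σ 3
3 →τ 3 →σ 4
4 →τ 2 →σ 1

σ∘τ = [2 3 4 1]


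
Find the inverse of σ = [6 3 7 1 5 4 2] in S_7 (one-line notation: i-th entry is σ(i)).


To find σ⁻¹, swap domain and range:
σ(1) = 6 → σ⁻¹(6) = 1
σ(2) = 3 → σ⁻¹(3) = 2
σ(3) = 7 → σ⁻¹(7) = 3
σ(4) = 1 → σ⁻¹(1) = 4
σ(5) = 5 → σ⁻¹(5) = 5
σ(6) = 4 → σ⁻¹(4) = 6
σ(7) = 2 → σ⁻¹(2) = 7

σ⁻¹ = [4 7 2 6 5 1 3]


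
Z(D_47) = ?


Z(G) = {g ∈ G | gx = xg for all x ∈ G}
For odd n, Z(D_n) = {e}: no nontrivial rotation commutes with all reflections

Z(D_47) = {e}


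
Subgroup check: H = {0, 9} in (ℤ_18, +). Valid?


Subgroup test for H = {0, 9} in (ℤ_18, +):
(1) 0 ∈ H? Yes
(2) Closure: for all a,b ∈ H, (a+b) mod 18 ∈ H? Yes
(3) Inverses: for all a ∈ H, -a mod 18 ∈ H? Yes

Yes, H is a subgroup of ℤ_18


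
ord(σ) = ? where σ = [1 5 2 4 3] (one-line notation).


Cycle decomposition: (2 5 3)
Cycle lengths: 3
Order = lcm(3) = 3

ord(σ) = 3


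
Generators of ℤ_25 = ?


g generates ℤ_n iff gcd(g,n) = 1
Prime factors of 25: 5
Generators are g ∈ {1,...,24} not divisible by any of these primes.
Generators: {1, 2, 3, 4, 6, 7, 8, 9, 11, 12, 13, 14, 16, 17, 18, 19, 21, 22, 23, 24}
Number of generators = φ(25) = 20

Generators of ℤ_25 = {1, 2, 3, 4, 6, 7, 8, 9, 11, 12, 13, 14, 16, 17, 18, 19, 21, 22, 23, 24}


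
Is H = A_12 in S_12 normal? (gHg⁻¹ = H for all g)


H = A_12 in S_12
A_12 has index 2 in S_12, and every subgroup of index 2 is normal

Yes, normal subgroup


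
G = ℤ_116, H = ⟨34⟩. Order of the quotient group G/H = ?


|⟨34⟩| = n / gcd(34, 116) = 116 / 2 = 58
H is normal (ℤ_116 is abelian).
|G/H| = |G| / |H| = 116 / 58 = 2

|G/H| = 2


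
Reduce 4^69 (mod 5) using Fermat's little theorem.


Fermat's little theorem: if p is prime and gcd(a,p)=1, then a^(p-1) ≡ 1 (mod p)
p = 5 is prime, gcd(4,5) = 1
Reduce exponent: 69 mod 4 = 1
So 4^69 ≡ 4^1 (mod 5)
4^1 mod 5 = 4

4^69 ≡ 4 (mod 5)


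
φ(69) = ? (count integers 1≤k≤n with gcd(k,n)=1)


Factor n: 69 = 3 × 23
φ(n) = n · ∏(1 - 1/p) over distinct primes p | n
φ(69) = 69 · (1 - 1/3) · (1 - 1/23) = 44

φ(69) = 44


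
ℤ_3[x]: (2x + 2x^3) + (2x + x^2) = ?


Add coefficients mod 3:
x^0: 0 + 0 = 0 (mod 3)
x^1: 2 + 2 = 1 (mod 3)
x^2: 0 + 1 = 1 (mod 3)
x^3: 2 + 0 = 2 (mod 3)
Result: x + x^2 + 2x^3

f + g = x + x^2 + 2x^3


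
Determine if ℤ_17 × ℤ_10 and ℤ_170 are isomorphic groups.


Comparing ℤ_17 × ℤ_10 and ℤ_170:
gcd(17,10) = 1, so ℤ_17 × ℤ_10 ≅ ℤ_170 (CRT)

Yes, ℤ_17 × ℤ_10 ≅ ℤ_170


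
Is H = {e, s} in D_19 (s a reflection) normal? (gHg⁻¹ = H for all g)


H = {e, s} in D_19 (s a reflection)
r·s·r⁻¹ = sr⁻² ≠ s for n ≥ 3, so {e, s} is not closed under conjugation

No, not a normal subgroup


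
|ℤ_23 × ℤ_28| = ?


|A × B| = |A| · |B|
|ℤ_23 × ℤ_28| = 23 × 28 = 644

|ℤ_23 × ℤ_28| = 644


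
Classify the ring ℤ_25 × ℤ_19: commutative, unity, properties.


Direct product ring; commutative with unity (1,1); but (1,0)·(0,1) = (0,0) gives zero divisors, so not an integral domain
Commutative: Yes
Integral domain: No
Has unity: Yes

ℤ_25 × ℤ_19: Commutative=Yes, Unity=Yes


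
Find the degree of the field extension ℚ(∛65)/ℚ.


∛65 has minimal polynomial x³ - 65 (irreducible over ℚ since 65 is not a perfect cube)

[ℚ(∛65)/ℚ] = 3


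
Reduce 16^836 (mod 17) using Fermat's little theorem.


Fermat's little theorem: if p is prime and gcd(a,p)=1, then a^(p-1) ≡ 1 (mod p)
p = 17 is prime, gcd(16,17) = 1
Reduce exponent: 836 mod 16 = 4
So 16^836 ≡ 16^4 (mod 17)
16^4 mod 17 = 1

16^836 ≡ 1 (mod 17)


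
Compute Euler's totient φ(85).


Factor n: 85 = 5 × 17
φ(n) = n · ∏(1 - 1/p) over distinct primes p | n
φ(85) = 85 · (1 - 1/5) · (1 - 1/17) = 64

φ(85) = 64


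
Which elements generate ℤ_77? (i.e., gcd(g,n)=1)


g generates ℤ_n iff gcd(g,n) = 1
Prime factors of 77: 7, 11
Generators are g ∈ {1,...,76} not divisible by any of these primes.
Generators: {1, 2, 3, 4, 5, 6, 8, 9, 10, 12, 13, 15, 16, 17, 18, 19, 20, 23, 24, 25, 26, 27, 29, 30, 31, 32, 34, 36, 37, 38, 39, 40, 41, 43, 45, 46, 47, 48, 50, 51, 52, 53, 54, 57, 58, 59, 60, 61, 62, 64, 65, 67, 68, 69, 71, 72, 73, 74, 75, 76}
Number of generators = φ(77) = 60

Generators of ℤ_77 = {1, 2, 3, 4, 5, 6, 8, 9, 10, 12, 13, 15, 16, 17, 18, 19, 20, 23, 24, 25, 26, 27, 29, 30, 31, 32, 34, 36, 37, 38, 39, 40, 41, 43, 45, 46, 47, 48, 50, 51, 52, 53, 54, 57, 58, 59, 60, 61, 62, 64, 65, 67, 68, 69, 71, 72, 73, 74, 75, 76}


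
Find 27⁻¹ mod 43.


Use the extended Euclidean algorithm to write 1 = 27·s + 43·t; then s mod 43 is the inverse.
Euclidean algorithm:
  27 = 0·43 + 27
  43 = 1·27 + 16
  27 = 1·16 + 11
  16 = 1·11 + 5
  11 = 2·5 + 1
  5 = 5·1 + 0
gcd(27,43) = 1
Back-substitution gives: 27·(8) + 43·(-5) = 1
So 27⁻¹ ≡ 8 ≡ 8 (mod 43)
Check: 27 × 8 = 216 ≡ 1 (mod 43) ✓

27⁻¹ ≡ 8 (mod 43)


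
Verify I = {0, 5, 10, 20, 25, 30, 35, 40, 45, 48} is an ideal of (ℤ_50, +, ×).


Check ideal conditions for I = {0, 5, 10, 20, 25, 30, 35, 40, 45, 48} in ℤ_50:
(1) I is an additive subgroup? No
(2) For r ∈ ℤ_50 and a ∈ I: r·a ∈ I? No  [counterexample: r=2, a=48, r·a mod 50 = 46 ∉ I]

No, I is not an ideal of ℤ_50


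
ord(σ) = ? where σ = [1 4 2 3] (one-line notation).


Cycle decomposition: (2 4 3)
Cycle lengths: 3
Order = lcm(3) = 3

ord(σ) = 3


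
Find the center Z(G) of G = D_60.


Z(G) = {g ∈ G | gx = xg for all x ∈ G}
For even n, Z(D_n) = {e, r^(n/2)}: the 180° rotation r^30 commutes with every reflection and rotation

Z(D_60) = {e, r^30}


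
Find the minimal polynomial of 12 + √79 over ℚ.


Let α = 12 + √79. Then α - 12 = √79, so (α - 12)² = 79, giving α² - 24α + 65 = 0. Degree 2 and α ∉ ℚ, so this is the minimal polynomial.

Minimal polynomial: x² - 24x + 65


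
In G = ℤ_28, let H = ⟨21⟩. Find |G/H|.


|⟨21⟩| = n / gcd(21, 28) = 28 / 7 = 4
H is normal (ℤ_28 is abelian).
|G/H| = |G| / |H| = 28 / 4 = 7

|G/H| = 7


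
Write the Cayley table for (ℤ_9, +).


Elements: {0, 1, 2, 3, 4, 5, 6, 7, 8}
Operation: addition mod 9
Entry (a, b) = (a + b) mod 9

Cayley table:
  | 0 | 1 | 2 | 3 | 4 | 5 | 6 | 7 | 8
0 | 0 | 1 | 2 | 3 | 4 | 5 | 6 | 7 | 8
1 | 1 | 2 | 3 | 4 | 5 | 6 | 7 | 8 | 0
2 | 2 | 3 | 4 | 5 | 6 | 7 | 8 | 0 | 1
3 | 3 | 4 | 5 | 6 | 7 | 8 | 0 | 1 | 2
4 | 4 | 5 | 6 | 7 | 8 | 0 | 1 | 2 | 3
5 | 5 | 6 | 7 | 8 | 0 | 1 | 2 | 3 | 4
6 | 6 | 7 | 8 | 0 | 1 | 2 | 3 | 4 | 5
7 | 7 | 8 | 0 | 1 | 2 | 3 | 4 | 5 | 6
8 | 8 | 0 | 1 | 2 | 3 | 4 | 5 | 6 | 7


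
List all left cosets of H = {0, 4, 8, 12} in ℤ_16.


H = {0, 4, 8, 12}, |H| = 4
Number of cosets = |G|/|H| = 16/4 = 4
0 + H = {0, 4, 8, 12}
1 + H = {1, 5, 9, 13}
2 + H = {2, 6, 10, 14}
3 + H = {3, 7, 11, 15}

Cosets: 0+H={0,4,8,12}; 1+H={1,5,9,13}; 2+H={2,6,10,14}; 3+H={3,7,11,15}


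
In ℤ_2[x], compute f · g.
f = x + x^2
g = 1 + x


Expand and collect like terms; reduce coefficients mod 2:
x^0: 0·1 = 0 ≡ 0 (mod 2)
x^1: 0·1 + 1·1 = 1 ≡ 1 (mod 2)
x^2: 1·1 + 1·1 = 2 ≡ 0 (mod 2)
x^3: 1·1 = 1 ≡ 1 (mod 2)
Result: x + x^3

f · g = x + x^3


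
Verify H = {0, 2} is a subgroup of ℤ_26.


Subgroup test for H = {0, 2} in (ℤ_26, +):
(1) 0 ∈ H? Yes
(2) Closure: for all a,b ∈ H, (a+b) mod 26 ∈ H? No  [counterexample: 2 + 2 = 4 ∉ H]
(3) Inverses: for all a ∈ H, -a mod 26 ∈ H? No

No, H is not a subgroup of ℤ_26


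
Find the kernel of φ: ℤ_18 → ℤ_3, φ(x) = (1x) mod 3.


Kernel = preimage of identity
ker(φ) = {x ∈ ℤ_18 : 1x ≡ 0 (mod 3)}. Since 3 | 18, φ is well-defined. The kernel is the cyclic subgroup ⟨3⟩ of ℤ_18 (order 6), i.e. {0, 3, 6, 9, 12, 15}

ker(φ) = {0, 3, 6, 9, 12, 15}


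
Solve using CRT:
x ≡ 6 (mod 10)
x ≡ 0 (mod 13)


m₁ = 10, m₂ = 13, gcd = 1, so CRT applies. M = m₁·m₂ = 130
Let M₁ = M/m₁ = 13, M₂ = M/m₂ = 10
Find y₁ ≡ M₁⁻¹ (mod m₁): 13⁻¹ ≡ 7 (mod 10)
Find y₂ ≡ M₂⁻¹ (mod m₂): 10⁻¹ ≡ 4 (mod 13)
x = a₁·M₁·y₁ + a₂·M₂·y₂ = 6·13·7 + 0·10·4 = 546
Reduce mod 130: x ≡ 26
Check: 26 mod 10 = 6 ✓, 26 mod 13 = 0 ✓

x ≡ 26 (mod 130)


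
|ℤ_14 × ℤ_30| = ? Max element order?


|ℤ_14 × ℤ_30| = 14 × 30 = 420
Max element order = lcm(14,30) = 210
Cyclic? No (gcd=2)

|ℤ_14×ℤ_30| = 420, max element order = 210


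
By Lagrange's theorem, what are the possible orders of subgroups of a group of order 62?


Lagrange's theorem: |H| divides |G|
|G| = 62
Divisors of 62: 1, 2, 31, 62

Possible subgroup orders: {1, 2, 31, 62}


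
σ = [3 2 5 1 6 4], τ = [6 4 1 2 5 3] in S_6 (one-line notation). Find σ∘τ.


σ∘τ: apply τ first, then σ
1 →τ 6 →σ 4
2 →τ 4 →σ 1
3 →τ 1 →σ 3
4 →τ 2 →σ 2
5 →τ 5 →σ 6
6 →τ 3 →σ 5

σ∘τ = [4 1 3 2 6 5]


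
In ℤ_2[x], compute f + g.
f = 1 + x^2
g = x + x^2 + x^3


Add coefficients mod 2:
x^0: 1 + 0 = 1 (mod 2)
x^1: 0 + 1 = 1 (mod 2)
x^2: 1 + 1 = 0 (mod 2)
x^3: 0 + 1 = 1 (mod 2)
Result: 1 + x + x^3

f + g = 1 + x + x^3


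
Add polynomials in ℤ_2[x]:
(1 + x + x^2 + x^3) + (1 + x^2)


Add coefficients mod 2:
x^0: 1 + 1 = 0 (mod 2)
x^1: 1 + 0 = 1 (mod 2)
x^2: 1 + 1 = 0 (mod 2)
x^3: 1 + 0 = 1 (mod 2)
Result: x + x^3

f + g = x + x^3


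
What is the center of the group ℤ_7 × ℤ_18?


Z(G) = {g ∈ G | gx = xg for all x ∈ G}
Direct product of abelian groups is abelian, so Z(G) = G

Z(ℤ_7 × ℤ_18) = ℤ_7 × ℤ_18


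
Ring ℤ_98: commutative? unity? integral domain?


ℤ_98 is a commutative ring with unity 1; 98 = 2×49 is composite, so 2·49 ≡ 0 gives zero divisors (not an integral domain)
Commutative: Yes
Integral domain: No
Has unity: Yes

ℤ_98: Commutative=Yes, Unity=Yes


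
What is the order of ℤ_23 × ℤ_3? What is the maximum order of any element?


|ℤ_23 × ℤ_3| = 23 × 3 = 69
Max element order = lcm(23,3) = 69
Cyclic? Yes (gcd=1)

|ℤ_23×ℤ_3| = 69, max element order = 69


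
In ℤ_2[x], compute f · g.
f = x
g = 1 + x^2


Expand and collect like terms; reduce coefficients mod 2:
x^0: 0·1 = 0 ≡ 0 (mod 2)
x^1: 0·0 + 1·1 = 1 ≡ 1 (mod 2)
x^2: 0·1 + 1·0 = 0 ≡ 0 (mod 2)
x^3: 1·1 = 1 ≡ 1 (mod 2)
Result: x + x^3

f · g = x + x^3


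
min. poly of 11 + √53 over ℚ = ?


Let α = 11 + √53. Then α - 11 = √53, so (α - 11)² = 53, giving α² - 22α + 68 = 0. Degree 2 and α ∉ ℚ, so this is the minimal polynomial.

Minimal polynomial: x² - 22x + 68


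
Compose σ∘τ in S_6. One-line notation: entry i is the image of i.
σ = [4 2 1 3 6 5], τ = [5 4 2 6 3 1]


σ∘τ: apply τ first, then σ
1 →τ 5 →σ 6
2 →τ 4 →σ 3
3 →τ 2 →σ 2
4 →τ 6 →σ 5
5 →τ 3 →σ 1
6 →τ 1 →σ 4

σ∘τ = [6 3 2 5 1 4]


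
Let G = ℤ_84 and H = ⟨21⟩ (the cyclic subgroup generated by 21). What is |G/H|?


|⟨21⟩| = n / gcd(21, 84) = 84 / 21 = 4
H is normal (ℤ_84 is abelian).
|G/H| = |G| / |H| = 84 / 4 = 21

|G/H| = 21


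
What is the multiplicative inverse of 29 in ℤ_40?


Use the extended Euclidean algorithm to write 1 = 29·s + 40·t; then s mod 40 is the inverse.
Euclidean algorithm:
  29 = 0·40 + 29
  40 = 1·29 + 11
  29 = 2·11 + 7
  11 = 1·7 + 4
  7 = 1·4 + 3
  4 = 1·3 + 1
  3 = 3·1 + 0
gcd(29,40) = 1
Back-substitution gives: 29·(-11) + 40·(8) = 1
So 29⁻¹ ≡ -11 ≡ 29 (mod 40)
Check: 29 × 29 = 841 ≡ 1 (mod 40) ✓

29⁻¹ ≡ 29 (mod 40)


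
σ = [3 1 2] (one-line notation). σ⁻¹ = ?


To find σ⁻¹, swap domain and range:
σ(1) = 3 → σ⁻¹(3) = 1
σ(2) = 1 → σ⁻¹(1) = 2
σ(3) = 2 → σ⁻¹(2) = 3

σ⁻¹ = [2 3 1]


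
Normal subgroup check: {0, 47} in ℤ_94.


H = {0, 47} in ℤ_94
ℤ_94 is abelian; every subgroup of an abelian group is normal

Yes, normal subgroup


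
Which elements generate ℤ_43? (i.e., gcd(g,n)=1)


g generates ℤ_n iff gcd(g,n) = 1
Prime factors of 43: 43
Generators are g ∈ {1,...,42} not divisible by any of these primes.
Generators: {1, 2, 3, 4, 5, 6, 7, 8, 9, 10, 11, 12, 13, 14, 15, 16, 17, 18, 19, 20, 21, 22, 23, 24, 25, 26, 27, 28, 29, 30, 31, 32, 33, 34, 35, 36, 37, 38, 39, 40, 41, 42}
Number of generators = φ(43) = 42

Generators of ℤ_43 = {1, 2, 3, 4, 5, 6, 7, 8, 9, 10, 11, 12, 13, 14, 15, 16, 17, 18, 19, 20, 21, 22, 23, 24, 25, 26, 27, 28, 29, 30, 31, 32, 33, 34, 35, 36, 37, 38, 39, 40, 41, 42}


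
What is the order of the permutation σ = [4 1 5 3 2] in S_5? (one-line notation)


Cycle decomposition: (1 4 3 5 2)
Cycle lengths: 5
Order = lcm(5) = 5

ord(σ) = 5


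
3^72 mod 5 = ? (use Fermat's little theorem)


Fermat's little theorem: if p is prime and gcd(a,p)=1, then a^(p-1) ≡ 1 (mod p)
p = 5 is prime, gcd(3,5) = 1
Reduce exponent: 72 mod 4 = 0
So 3^72 ≡ 3^0 (mod 5)
3^0 = 1

3^72 ≡ 1 (mod 5)


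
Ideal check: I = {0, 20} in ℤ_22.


Check ideal conditions for I = {0, 20} in ℤ_22:
(1) I is an additive subgroup? No
(2) For r ∈ ℤ_22 and a ∈ I: r·a ∈ I? No  [counterexample: r=2, a=20, r·a mod 22 = 18 ∉ I]

No, I is not an ideal of ℤ_22


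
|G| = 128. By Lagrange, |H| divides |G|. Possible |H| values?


Lagrange's theorem: |H| divides |G|
|G| = 128
Divisors of 128: 1, 2, 4, 8, 16, 32, 64, 128

Possible subgroup orders: {1, 2, 4, 8, 16, 32, 64, 128}


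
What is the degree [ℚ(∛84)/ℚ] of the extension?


∛84 has minimal polynomial x³ - 84 (irreducible over ℚ since 84 is not a perfect cube)

[ℚ(∛84)/ℚ] = 3


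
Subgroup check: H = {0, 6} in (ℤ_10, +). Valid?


Subgroup test for H = {0, 6} in (ℤ_10, +):
(1) 0 ∈ H? Yes
(2) Closure: for all a,b ∈ H, (a+b) mod 10 ∈ H? No  [counterexample: 6 + 6 = 2 ∉ H]
(3) Inverses: for all a ∈ H, -a mod 10 ∈ H? No

No, H is not a subgroup of ℤ_10


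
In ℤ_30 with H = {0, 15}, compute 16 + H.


16 + H = {16 + h (mod 30) : h ∈ H}
16+0=16, 16+15=1
16 + H = {1, 16} = 1 + H

16 + H = {1, 16}


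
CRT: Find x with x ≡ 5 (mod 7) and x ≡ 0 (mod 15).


m₁ = 7, m₂ = 15, gcd = 1, so CRT applies. M = m₁·m₂ = 105
Let M₁ = M/m₁ = 15, M₂ = M/m₂ = 7
Find y₁ ≡ M₁⁻¹ (mod m₁): 15⁻¹ ≡ 1 (mod 7)
Find y₂ ≡ M₂⁻¹ (mod m₂): 7⁻¹ ≡ 13 (mod 15)
x = a₁·M₁·y₁ + a₂·M₂·y₂ = 5·15·1 + 0·7·13 = 75
Reduce mod 105: x ≡ 75
Check: 75 mod 7 = 5 ✓, 75 mod 15 = 0 ✓

x ≡ 75 (mod 105)


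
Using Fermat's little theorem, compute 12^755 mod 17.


Fermat's little theorem: if p is prime and gcd(a,p)=1, then a^(p-1) ≡ 1 (mod p)
p = 17 is prime, gcd(12,17) = 1
Reduce exponent: 755 mod 16 = 3
So 12^755 ≡ 12^3 (mod 17)
12^3 mod 17 = 11

12^755 ≡ 11 (mod 17)


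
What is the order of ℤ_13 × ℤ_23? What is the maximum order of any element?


|ℤ_13 × ℤ_23| = 13 × 23 = 299
Max element order = lcm(13,23) = 299
Cyclic? Yes (gcd=1)

|ℤ_13×ℤ_23| = 299, max element order = 299


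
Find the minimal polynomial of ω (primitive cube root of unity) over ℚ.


ω satisfies x² + x + 1 = 0 (the cyclotomic polynomial Φ₃)

Minimal polynomial: x² + x + 1


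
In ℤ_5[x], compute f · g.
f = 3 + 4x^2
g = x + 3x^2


Expand and collect like terms; reduce coefficients mod 5:
x^0: 3·0 = 0 ≡ 0 (mod 5)
x^1: 3·1 + 0·0 = 3 ≡ 3 (mod 5)
x^2: 3·3 + 0·1 + 4·0 = 9 ≡ 4 (mod 5)
x^3: 0·3 + 4·1 = 4 ≡ 4 (mod 5)
x^4: 4·3 = 12 ≡ 2 (mod 5)
Result: 3x + 4x^2 + 4x^3 + 2x^4

f · g = 3x + 4x^2 + 4x^3 + 2x^4


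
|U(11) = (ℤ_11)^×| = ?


U(n) is the group of units mod n; |U(n)| = φ(n)
|U(11)| = φ(11) = 10

|U(11) = (ℤ_11)^×| = 10


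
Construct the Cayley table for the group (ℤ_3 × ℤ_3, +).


Elements: {(0,0), (0,1), (0,2), (1,0), (1,1), (1,2), (2,0), (2,1), (2,2)}
Operation: componentwise addition mod (3, 3)
Entry (a, b) = ((a₁+b₁) mod 3, (a₂+b₂) mod 3)

Cayley table:
      | (0,0) | (0,1) | (0,2) | (1,0) | (1,1) | (1,2) | (2,0) | (2,1) | (2,2)
(0,0) | (0,0) | (0,1) | (0,2) | (1,0) | (1,1) | (1,2) | (2,0) | (2,1) | (2,2)
(0,1) | (0,1) | (0,2) | (0,0) | (1,1) | (1,2) | (1,0) | (2,1) | (2,2) | (2,0)
(0,2) | (0,2) | (0,0) | (0,1) | (1,2) | (1,0) | (1,1) | (2,2) | (2,0) | (2,1)
(1,0) | (1,0) | (1,1) | (1,2) | (2,0) | (2,1) | (2,2) | (0,0) | (0,1) | (0,2)
(1,1) | (1,1) | (1,2) | (1,0) | (2,1) | (2,2) | (2,0) | (0,1) | (0,2) | (0,0)
(1,2) | (1,2) | (1,0) | (1,1) | (2,2) | (2,0) | (2,1) | (0,2) | (0,0) | (0,1)
(2,0) | (2,0) | (2,1) | (2,2) | (0,0) | (0,1) | (0,2) | (1,0) | (1,1) | (1,2)
(2,1) | (2,1) | (2,2) | (2,0) | (0,1) | (0,2) | (0,0) | (1,1) | (1,2) | (1,0)
(2,2) | (2,2) | (2,0) | (2,1) | (0,2) | (0,0) | (0,1) | (1,2) | (1,0) | (1,1)


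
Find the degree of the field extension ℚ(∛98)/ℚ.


∛98 has minimal polynomial x³ - 98 (irreducible over ℚ since 98 is not a perfect cube)

[ℚ(∛98)/ℚ] = 3


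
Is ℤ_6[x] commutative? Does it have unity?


ℤ_6 has zero divisors (2·3 ≡ 0), and these lift to constant zero divisors in ℤ_6[x]; so not an integral domain
Commutative: Yes
Integral domain: No
Has unity: Yes

ℤ_6[x]: Commutative=Yes, Unity=Yes


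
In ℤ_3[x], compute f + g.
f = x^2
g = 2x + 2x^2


Add coefficients mod 3:
x^0: 0 + 0 = 0 (mod 3)
x^1: 0 + 2 = 2 (mod 3)
x^2: 1 + 2 = 0 (mod 3)
Result: 2x

f + g = 2x


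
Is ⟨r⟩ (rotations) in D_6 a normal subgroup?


H = ⟨r⟩ (rotations) in D_6
The rotation subgroup ⟨r⟩ has index 2 in D_6, so it is normal

Yes, normal subgroup


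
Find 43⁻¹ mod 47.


Use the extended Euclidean algorithm to write 1 = 43·s + 47·t; then s mod 47 is the inverse.
Euclidean algorithm:
  43 = 0·47 + 43
  47 = 1·43 + 4
  43 = 10·4 + 3
  4 = 1·3 + 1
  3 = 3·1 + 0
gcd(43,47) = 1
Back-substitution gives: 43·(-12) + 47·(11) = 1
So 43⁻¹ ≡ -12 ≡ 35 (mod 47)
Check: 43 × 35 = 1505 ≡ 1 (mod 47) ✓

43⁻¹ ≡ 35 (mod 47)
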